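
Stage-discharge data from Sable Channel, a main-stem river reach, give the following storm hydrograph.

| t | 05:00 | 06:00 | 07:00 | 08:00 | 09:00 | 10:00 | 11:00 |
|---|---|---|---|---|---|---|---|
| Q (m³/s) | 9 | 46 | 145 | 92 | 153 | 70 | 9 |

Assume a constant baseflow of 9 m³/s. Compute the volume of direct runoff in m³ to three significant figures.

V ≈ 1.66 × 10^6 m³

Direct-runoff ordinates (Q − Q_b): 0.0, 37.0, 136.0, 83.0, 144.0, 61.0, 0.0 m³/s.
ΣQ_DR = 461.0 m³/s.
With Δt = 1 h = 3600 s, V = ΣQ_DR · Δt = 461.0 × 3600 = 1.66 × 10^6 m³.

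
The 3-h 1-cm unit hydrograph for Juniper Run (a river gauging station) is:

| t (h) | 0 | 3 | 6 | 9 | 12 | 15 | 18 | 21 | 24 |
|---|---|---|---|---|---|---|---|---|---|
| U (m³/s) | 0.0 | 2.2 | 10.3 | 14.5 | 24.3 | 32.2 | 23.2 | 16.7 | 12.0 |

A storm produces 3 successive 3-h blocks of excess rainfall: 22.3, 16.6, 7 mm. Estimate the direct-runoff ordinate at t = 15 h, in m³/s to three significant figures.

Q ≈ 122 m³/s

By discrete convolution, Q_j = Σ (P_i / 10 mm) · U_{j−i}.
At t = 15 h (j=5): Q = (22.3/10)·32.2 + (16.6/10)·24.3 + (7/10)·14.5 = 122 m³/s.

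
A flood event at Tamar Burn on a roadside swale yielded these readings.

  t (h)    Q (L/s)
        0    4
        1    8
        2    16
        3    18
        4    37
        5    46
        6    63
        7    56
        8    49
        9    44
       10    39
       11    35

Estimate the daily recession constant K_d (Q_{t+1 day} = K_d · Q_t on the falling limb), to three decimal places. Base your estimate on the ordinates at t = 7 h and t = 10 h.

Between t = 7 h and t = 10 h the flow falls from 56 to 39 L/s over 3×1 h = 3 h.
Per-interval ratio K = (39/56)^(1/3) = 0.8864; K_d = K^(24/1) = 0.055.

K_d ≈ 0.055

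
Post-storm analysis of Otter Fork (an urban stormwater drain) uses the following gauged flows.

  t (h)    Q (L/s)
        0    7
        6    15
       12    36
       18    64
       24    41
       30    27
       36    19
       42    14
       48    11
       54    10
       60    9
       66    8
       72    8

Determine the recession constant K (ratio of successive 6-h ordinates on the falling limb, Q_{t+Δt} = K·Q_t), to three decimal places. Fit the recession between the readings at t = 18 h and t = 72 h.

K ≈ 0.794

Using the recession-limb readings at t = 18 h and t = 72 h: Q falls from 64 to 8 L/s over 9 intervals.
K = (Q₂/Q₁)^(1/9) = (8/64)^(1/9) = 0.794.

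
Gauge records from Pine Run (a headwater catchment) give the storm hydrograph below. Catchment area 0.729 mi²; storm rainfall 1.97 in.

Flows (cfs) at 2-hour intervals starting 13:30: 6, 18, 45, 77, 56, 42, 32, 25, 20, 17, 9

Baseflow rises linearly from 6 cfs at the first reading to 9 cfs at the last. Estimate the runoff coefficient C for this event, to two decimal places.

C ≈ 0.57

ΣQ_DR = 264.5 cfs; V = ΣQ_DR·Δt = 1.904 × 10^6 ft³.
Runoff depth d = V / A = 1.124 in.
C = d / P = 1.124 / 1.97 = 0.57.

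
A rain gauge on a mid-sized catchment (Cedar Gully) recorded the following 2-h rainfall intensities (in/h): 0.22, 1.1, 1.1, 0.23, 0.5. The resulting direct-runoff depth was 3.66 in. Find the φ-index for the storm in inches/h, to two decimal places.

φ ≈ 0.29 in/h

Only the 3 blocks with intensity above φ contribute runoff: 1.1, 1.1, 0.5 in/h.
Σ(I−φ)·Δt = d  ⇒  (1.1+1.1+0.5 − 3φ)·2 = 3.66
φ = (2.700 − 3.66/2) / 3 = 0.29 in/h.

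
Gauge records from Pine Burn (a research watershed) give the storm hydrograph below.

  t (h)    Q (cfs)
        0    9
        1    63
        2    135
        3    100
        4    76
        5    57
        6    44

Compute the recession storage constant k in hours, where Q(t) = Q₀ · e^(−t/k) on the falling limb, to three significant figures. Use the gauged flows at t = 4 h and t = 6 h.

On the falling limb, Q drops from 76 to 44 cfs between t = 4 h and t = 6 h (Δt = 2 h).
k = −Δt / ln(Q₂/Q₁) = −2 / ln(44/76) = 3.66 h.

k ≈ 3.66 h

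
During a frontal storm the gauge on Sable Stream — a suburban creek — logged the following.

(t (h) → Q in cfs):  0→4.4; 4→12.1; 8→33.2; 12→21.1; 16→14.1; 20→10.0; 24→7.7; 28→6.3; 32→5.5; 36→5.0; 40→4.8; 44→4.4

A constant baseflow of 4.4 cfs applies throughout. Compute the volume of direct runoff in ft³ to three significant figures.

Direct-runoff ordinates (Q − Q_b): 0.0, 7.7, 28.8, 16.7, 9.7, 5.6, 3.3, 1.9, 1.1, 0.6, 0.4, 0.0 cfs.
ΣQ_DR = 75.80 cfs.
With Δt = 4 h = 14400 s, V = ΣQ_DR · Δt = 75.80 × 14400 = 1.09 × 10^6 ft³.

V ≈ 1.09 × 10^6 ft³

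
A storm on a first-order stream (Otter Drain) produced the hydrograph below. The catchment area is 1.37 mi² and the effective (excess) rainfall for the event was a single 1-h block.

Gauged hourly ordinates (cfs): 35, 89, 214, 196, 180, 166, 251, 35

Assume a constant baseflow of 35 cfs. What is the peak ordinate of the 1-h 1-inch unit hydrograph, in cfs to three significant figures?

Direct runoff: 0.0, 54.0, 179.0, 161.0, 145.0, 131.0, 216.0, 0.0 cfs; ΣQ_DR = 886.0 cfs, peak = 216.0 cfs.
Runoff depth d = ΣQ_DR·Δt / A = 886.0 × 3600 / (1.37 mi²) = 1.002 in.
The 1-inch UH is the DRH scaled by (1 in)/d, so U_p = 216.0 × 1/1.002 = 216 cfs.

U_p ≈ 216 cfs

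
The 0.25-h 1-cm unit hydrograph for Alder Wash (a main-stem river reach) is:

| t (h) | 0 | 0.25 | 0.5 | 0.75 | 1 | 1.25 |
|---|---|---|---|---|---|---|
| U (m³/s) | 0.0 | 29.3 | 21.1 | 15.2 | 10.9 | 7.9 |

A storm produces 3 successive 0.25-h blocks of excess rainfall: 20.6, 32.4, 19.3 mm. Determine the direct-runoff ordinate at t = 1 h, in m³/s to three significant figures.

Q ≈ 112 m³/s

By discrete convolution, Q_j = Σ (P_i / 10 mm) · U_{j−i}.
At t = 1 h (j=4): Q = (20.6/10)·10.9 + (32.4/10)·15.2 + (19.3/10)·21.1 = 112 m³/s.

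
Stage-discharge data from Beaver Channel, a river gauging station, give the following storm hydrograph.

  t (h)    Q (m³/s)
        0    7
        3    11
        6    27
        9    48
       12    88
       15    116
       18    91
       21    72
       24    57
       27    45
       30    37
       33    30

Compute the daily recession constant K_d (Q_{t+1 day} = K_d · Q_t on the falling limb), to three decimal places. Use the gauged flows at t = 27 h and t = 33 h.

Between t = 27 h and t = 33 h the flow falls from 45 to 30 m³/s over 2×3 h = 6 h.
Per-interval ratio K = (30/45)^(1/2) = 0.8165; K_d = K^(24/3) = 0.198.

K_d ≈ 0.198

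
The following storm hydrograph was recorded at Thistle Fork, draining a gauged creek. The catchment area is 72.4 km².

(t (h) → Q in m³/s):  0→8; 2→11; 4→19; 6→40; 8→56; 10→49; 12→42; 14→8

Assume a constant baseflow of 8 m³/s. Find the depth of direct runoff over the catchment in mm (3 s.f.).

Direct runoff: 0.0, 3.0, 11.0, 32.0, 48.0, 41.0, 34.0, 0.0 m³/s; ΣQ_DR = 169.0 m³/s.
V = ΣQ_DR · Δt = 169.0 × 7200 s = 1.217 × 10^6 m³.
Over A = 72.4 km², depth = V / A = 16.8 mm.

d ≈ 16.8 mm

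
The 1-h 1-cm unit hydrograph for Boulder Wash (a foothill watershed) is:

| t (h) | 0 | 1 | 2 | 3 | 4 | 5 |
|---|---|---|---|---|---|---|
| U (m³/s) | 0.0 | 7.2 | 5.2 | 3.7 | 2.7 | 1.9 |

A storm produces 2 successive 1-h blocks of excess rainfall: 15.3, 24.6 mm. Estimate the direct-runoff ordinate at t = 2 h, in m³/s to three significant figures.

Q ≈ 25.7 m³/s

By discrete convolution, Q_j = Σ (P_i / 10 mm) · U_{j−i}.
At t = 2 h (j=2): Q = (15.3/10)·5.2 + (24.6/10)·7.2 = 25.7 m³/s.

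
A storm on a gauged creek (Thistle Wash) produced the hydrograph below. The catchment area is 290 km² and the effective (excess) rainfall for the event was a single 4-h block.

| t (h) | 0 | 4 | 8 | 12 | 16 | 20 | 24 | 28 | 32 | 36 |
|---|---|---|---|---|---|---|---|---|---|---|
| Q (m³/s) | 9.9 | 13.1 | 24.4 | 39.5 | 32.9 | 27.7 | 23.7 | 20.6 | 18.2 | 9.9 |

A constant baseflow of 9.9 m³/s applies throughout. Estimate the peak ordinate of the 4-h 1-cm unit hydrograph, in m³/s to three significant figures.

U_p ≈ 49.3 m³/s

Direct runoff: 0.0, 3.2, 14.5, 29.6, 23.0, 17.8, 13.8, 10.7, 8.3, 0.0 m³/s; ΣQ_DR = 120.9 m³/s, peak = 29.6 m³/s.
Runoff depth d = ΣQ_DR·Δt / A = 120.9 × 14400 / (290 km²) = 6.003 mm.
The 1-cm UH is the DRH scaled by (10 mm)/d, so U_p = 29.6 × 10/6.003 = 49.3 m³/s.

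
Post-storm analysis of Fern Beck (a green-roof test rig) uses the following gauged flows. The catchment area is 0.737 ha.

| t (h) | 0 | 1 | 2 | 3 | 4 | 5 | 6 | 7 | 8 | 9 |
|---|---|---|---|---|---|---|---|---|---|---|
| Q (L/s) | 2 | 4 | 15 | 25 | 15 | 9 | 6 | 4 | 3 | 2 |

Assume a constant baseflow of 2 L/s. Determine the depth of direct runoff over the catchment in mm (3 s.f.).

Direct runoff: 0.0, 2.0, 13.0, 23.0, 13.0, 7.0, 4.0, 2.0, 1.0, 0.0 L/s; ΣQ_DR = 65.00 L/s.
V = ΣQ_DR · Δt = 65.00 × 3600 s = 2.340 × 10^5 L.
Over A = 0.737 ha, depth = V / A = 31.8 mm.

d ≈ 31.8 mm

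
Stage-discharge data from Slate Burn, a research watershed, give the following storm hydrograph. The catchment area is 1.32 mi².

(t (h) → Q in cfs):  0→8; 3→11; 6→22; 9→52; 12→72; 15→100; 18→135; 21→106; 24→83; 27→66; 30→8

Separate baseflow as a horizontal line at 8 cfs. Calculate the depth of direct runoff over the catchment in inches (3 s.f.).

Direct runoff: 0.0, 3.0, 14.0, 44.0, 64.0, 92.0, 127.0, 98.0, 75.0, 58.0, 0.0 cfs; ΣQ_DR = 575.0 cfs.
V = ΣQ_DR · Δt = 575.0 × 10800 s = 6.210 × 10^6 ft³.
Over A = 1.32 mi², depth = V / A = 2.03 in.

d ≈ 2.03 in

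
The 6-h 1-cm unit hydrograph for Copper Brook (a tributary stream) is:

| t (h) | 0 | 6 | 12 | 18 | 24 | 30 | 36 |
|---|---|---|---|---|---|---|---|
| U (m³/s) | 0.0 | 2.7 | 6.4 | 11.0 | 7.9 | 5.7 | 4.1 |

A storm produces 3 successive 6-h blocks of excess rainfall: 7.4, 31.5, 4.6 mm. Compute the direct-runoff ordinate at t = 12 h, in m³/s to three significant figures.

Q ≈ 13.2 m³/s

By discrete convolution, Q_j = Σ (P_i / 10 mm) · U_{j−i}.
At t = 12 h (j=2): Q = (7.4/10)·6.4 + (31.5/10)·2.7 + (4.6/10)·0.0 = 13.2 m³/s.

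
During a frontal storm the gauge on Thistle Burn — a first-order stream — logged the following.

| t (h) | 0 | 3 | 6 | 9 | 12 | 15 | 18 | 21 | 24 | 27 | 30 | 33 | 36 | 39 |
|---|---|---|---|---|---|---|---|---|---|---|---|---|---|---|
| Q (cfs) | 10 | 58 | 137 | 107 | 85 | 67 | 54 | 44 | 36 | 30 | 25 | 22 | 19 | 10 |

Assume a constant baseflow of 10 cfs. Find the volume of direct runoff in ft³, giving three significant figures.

V ≈ 6.09 × 10^6 ft³

Direct-runoff ordinates (Q − Q_b): 0.0, 48.0, 127.0, 97.0, 75.0, 57.0, 44.0, 34.0, 26.0, 20.0, 15.0, 12.0, 9.0, 0.0 cfs.
ΣQ_DR = 564.0 cfs.
With Δt = 3 h = 10800 s, V = ΣQ_DR · Δt = 564.0 × 10800 = 6.09 × 10^6 ft³.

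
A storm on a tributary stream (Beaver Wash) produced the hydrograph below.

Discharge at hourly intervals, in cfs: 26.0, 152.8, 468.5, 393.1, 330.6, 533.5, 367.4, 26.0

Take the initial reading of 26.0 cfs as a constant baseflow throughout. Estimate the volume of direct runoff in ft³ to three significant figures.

V ≈ 7.52 × 10^6 ft³

Direct-runoff ordinates (Q − Q_b): 0.0, 126.8, 442.5, 367.1, 304.6, 507.5, 341.4, 0.0 cfs.
ΣQ_DR = 2090 cfs.
With Δt = 1 h = 3600 s, V = ΣQ_DR · Δt = 2090 × 3600 = 7.52 × 10^6 ft³.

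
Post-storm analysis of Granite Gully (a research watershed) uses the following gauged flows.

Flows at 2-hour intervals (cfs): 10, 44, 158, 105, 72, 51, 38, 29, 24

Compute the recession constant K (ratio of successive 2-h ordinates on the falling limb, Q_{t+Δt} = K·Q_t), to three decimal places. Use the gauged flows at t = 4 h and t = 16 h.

K ≈ 0.730

Using the recession-limb readings at t = 4 h and t = 16 h: Q falls from 158 to 24 cfs over 6 intervals.
K = (Q₂/Q₁)^(1/6) = (24/158)^(1/6) = 0.730.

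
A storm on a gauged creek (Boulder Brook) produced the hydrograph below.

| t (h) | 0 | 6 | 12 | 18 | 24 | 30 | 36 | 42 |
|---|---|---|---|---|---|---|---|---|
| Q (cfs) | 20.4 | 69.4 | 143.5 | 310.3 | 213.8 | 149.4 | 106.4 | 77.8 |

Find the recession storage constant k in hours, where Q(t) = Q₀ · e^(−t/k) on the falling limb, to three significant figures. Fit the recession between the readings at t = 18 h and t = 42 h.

k ≈ 17.3 h

On the falling limb, Q drops from 310.3 to 77.8 cfs between t = 18 h and t = 42 h (Δt = 24 h).
k = −Δt / ln(Q₂/Q₁) = −24 / ln(77.8/310.3) = 17.3 h.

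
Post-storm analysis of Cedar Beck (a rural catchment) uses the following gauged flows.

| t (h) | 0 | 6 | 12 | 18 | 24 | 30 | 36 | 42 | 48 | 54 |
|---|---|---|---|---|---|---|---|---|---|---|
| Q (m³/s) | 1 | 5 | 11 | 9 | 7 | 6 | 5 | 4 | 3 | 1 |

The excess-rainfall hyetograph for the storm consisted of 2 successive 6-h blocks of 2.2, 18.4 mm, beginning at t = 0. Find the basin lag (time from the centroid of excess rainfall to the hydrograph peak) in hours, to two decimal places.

t_L ≈ 3.64 h

Centroid of excess rainfall: t_c = Σ P_i·t̄_i / ΣP_i = 8.3592 h (block centres at 3, 9 h).
Hydrograph peak occurs at t = 12 h, so basin lag t_L = 12 − 8.3592 = 3.64 h.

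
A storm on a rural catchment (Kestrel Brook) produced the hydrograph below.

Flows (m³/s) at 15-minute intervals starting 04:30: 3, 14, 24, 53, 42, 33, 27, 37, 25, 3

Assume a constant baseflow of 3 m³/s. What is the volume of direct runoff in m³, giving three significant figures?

V ≈ 2.08 × 10^5 m³

Direct-runoff ordinates (Q − Q_b): 0.0, 11.0, 21.0, 50.0, 39.0, 30.0, 24.0, 34.0, 22.0, 0.0 m³/s.
ΣQ_DR = 231.0 m³/s.
With Δt = 0.25 h = 900 s, V = ΣQ_DR · Δt = 231.0 × 900 = 2.08 × 10^5 m³.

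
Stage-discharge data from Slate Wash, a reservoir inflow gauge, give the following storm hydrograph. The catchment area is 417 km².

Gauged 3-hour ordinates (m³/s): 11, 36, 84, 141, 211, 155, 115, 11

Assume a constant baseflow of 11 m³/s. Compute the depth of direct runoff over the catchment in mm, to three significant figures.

Direct runoff: 0.0, 25.0, 73.0, 130.0, 200.0, 144.0, 104.0, 0.0 m³/s; ΣQ_DR = 676.0 m³/s.
V = ΣQ_DR · Δt = 676.0 × 10800 s = 7.301 × 10^6 m³.
Over A = 417 km², depth = V / A = 17.5 mm.

d ≈ 17.5 mm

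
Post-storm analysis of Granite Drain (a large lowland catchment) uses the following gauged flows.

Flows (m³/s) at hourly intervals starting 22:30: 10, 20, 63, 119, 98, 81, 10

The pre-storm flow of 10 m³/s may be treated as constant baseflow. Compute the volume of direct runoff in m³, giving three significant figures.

V ≈ 1.19 × 10^6 m³

Direct-runoff ordinates (Q − Q_b): 0.0, 10.0, 53.0, 109.0, 88.0, 71.0, 0.0 m³/s.
ΣQ_DR = 331.0 m³/s.
With Δt = 1 h = 3600 s, V = ΣQ_DR · Δt = 331.0 × 3600 = 1.19 × 10^6 m³.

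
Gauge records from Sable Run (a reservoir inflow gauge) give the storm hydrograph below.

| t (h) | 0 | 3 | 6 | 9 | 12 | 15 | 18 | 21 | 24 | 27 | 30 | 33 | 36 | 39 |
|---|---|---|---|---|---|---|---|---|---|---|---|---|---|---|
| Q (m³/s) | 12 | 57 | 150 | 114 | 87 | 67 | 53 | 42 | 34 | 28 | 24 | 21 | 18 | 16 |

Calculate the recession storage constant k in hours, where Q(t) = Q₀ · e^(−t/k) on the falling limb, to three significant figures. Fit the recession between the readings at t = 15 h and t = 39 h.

On the falling limb, Q drops from 67 to 16 m³/s between t = 15 h and t = 39 h (Δt = 24 h).
k = −Δt / ln(Q₂/Q₁) = −24 / ln(16/67) = 16.8 h.

k ≈ 16.8 h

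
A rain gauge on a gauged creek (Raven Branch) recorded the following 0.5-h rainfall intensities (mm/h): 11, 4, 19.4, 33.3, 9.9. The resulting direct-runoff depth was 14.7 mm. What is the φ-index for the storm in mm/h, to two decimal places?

φ ≈ 11.65 mm/h

Only the 2 blocks with intensity above φ contribute runoff: 19.4, 33.3 mm/h.
Σ(I−φ)·Δt = d  ⇒  (19.4+33.3 − 2φ)·0.5 = 14.7
φ = (52.70 − 14.7/0.5) / 2 = 11.65 mm/h.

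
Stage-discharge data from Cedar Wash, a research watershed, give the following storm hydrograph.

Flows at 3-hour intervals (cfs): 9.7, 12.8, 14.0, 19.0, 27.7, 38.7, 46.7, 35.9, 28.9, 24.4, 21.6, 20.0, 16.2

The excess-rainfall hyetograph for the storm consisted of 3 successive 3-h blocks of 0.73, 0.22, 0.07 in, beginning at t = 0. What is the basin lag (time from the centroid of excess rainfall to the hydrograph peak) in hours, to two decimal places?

t_L ≈ 15.44 h

Centroid of excess rainfall: t_c = Σ P_i·t̄_i / ΣP_i = 2.5588 h (block centres at 1.5, 4.5, 7.5 h).
Hydrograph peak occurs at t = 18 h, so basin lag t_L = 18 − 2.5588 = 15.44 h.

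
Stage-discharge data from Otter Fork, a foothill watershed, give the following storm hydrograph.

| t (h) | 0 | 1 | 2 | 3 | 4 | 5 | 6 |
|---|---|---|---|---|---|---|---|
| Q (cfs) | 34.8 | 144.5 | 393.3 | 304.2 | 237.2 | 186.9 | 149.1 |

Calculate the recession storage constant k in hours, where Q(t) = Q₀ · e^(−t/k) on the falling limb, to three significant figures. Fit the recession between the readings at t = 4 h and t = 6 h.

On the falling limb, Q drops from 237.2 to 149.1 cfs between t = 4 h and t = 6 h (Δt = 2 h).
k = −Δt / ln(Q₂/Q₁) = −2 / ln(149.1/237.2) = 4.31 h.

k ≈ 4.31 h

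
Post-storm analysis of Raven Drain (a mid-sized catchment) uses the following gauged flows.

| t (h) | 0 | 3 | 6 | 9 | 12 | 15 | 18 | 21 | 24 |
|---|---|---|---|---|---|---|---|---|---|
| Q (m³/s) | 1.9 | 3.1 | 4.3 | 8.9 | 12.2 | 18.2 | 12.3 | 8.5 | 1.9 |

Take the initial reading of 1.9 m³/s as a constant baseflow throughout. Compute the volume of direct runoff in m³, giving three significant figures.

V ≈ 5.85 × 10^5 m³

Direct-runoff ordinates (Q − Q_b): 0.0, 1.2, 2.4, 7.0, 10.3, 16.3, 10.4, 6.6, 0.0 m³/s.
ΣQ_DR = 54.20 m³/s.
With Δt = 3 h = 10800 s, V = ΣQ_DR · Δt = 54.20 × 10800 = 5.85 × 10^5 m³.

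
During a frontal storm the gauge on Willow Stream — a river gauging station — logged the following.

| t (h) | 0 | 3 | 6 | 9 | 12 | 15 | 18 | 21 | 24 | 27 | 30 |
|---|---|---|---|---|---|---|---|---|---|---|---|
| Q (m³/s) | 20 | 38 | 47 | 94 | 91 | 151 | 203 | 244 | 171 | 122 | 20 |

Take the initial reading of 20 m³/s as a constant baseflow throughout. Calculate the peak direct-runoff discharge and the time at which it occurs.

Q_p = 224.0 m³/s at t = 21 h

Subtracting baseflow gives direct-runoff ordinates: 0.0, 18.0, 27.0, 74.0, 71.0, 131.0, 183.0, 224.0, 151.0, 102.0, 0.0 m³/s.
The maximum is 224.0 m³/s, occurring at the reading for t = 21 h.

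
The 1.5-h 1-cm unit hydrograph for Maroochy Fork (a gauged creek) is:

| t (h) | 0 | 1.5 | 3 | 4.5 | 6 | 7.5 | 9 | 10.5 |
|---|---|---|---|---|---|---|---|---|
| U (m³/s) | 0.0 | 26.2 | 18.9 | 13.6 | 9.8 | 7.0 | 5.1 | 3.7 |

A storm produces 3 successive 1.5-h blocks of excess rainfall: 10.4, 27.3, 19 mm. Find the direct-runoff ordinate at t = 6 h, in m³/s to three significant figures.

By discrete convolution, Q_j = Σ (P_i / 10 mm) · U_{j−i}.
At t = 6 h (j=4): Q = (10.4/10)·9.8 + (27.3/10)·13.6 + (19/10)·18.9 = 83.2 m³/s.

Q ≈ 83.2 m³/s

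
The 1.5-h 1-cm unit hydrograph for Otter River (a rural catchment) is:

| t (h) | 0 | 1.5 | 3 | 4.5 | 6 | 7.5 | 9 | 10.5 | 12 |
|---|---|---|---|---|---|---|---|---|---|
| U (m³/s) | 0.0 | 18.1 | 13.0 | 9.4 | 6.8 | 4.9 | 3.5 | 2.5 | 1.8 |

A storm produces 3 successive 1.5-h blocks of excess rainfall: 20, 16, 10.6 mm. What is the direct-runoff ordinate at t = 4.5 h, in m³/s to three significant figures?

Q ≈ 58.8 m³/s

By discrete convolution, Q_j = Σ (P_i / 10 mm) · U_{j−i}.
At t = 4.5 h (j=3): Q = (20/10)·9.4 + (16/10)·13.0 + (10.6/10)·18.1 = 58.8 m³/s.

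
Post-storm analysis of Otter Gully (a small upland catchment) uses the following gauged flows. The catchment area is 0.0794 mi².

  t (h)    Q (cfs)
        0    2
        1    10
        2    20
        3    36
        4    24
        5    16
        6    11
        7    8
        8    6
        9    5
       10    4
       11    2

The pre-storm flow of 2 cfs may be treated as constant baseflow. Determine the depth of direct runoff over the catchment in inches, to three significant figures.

Direct runoff: 0.0, 8.0, 18.0, 34.0, 22.0, 14.0, 9.0, 6.0, 4.0, 3.0, 2.0, 0.0 cfs; ΣQ_DR = 120.0 cfs.
V = ΣQ_DR · Δt = 120.0 × 3600 s = 4.320 × 10^5 ft³.
Over A = 0.0794 mi², depth = V / A = 2.34 in.

d ≈ 2.34 in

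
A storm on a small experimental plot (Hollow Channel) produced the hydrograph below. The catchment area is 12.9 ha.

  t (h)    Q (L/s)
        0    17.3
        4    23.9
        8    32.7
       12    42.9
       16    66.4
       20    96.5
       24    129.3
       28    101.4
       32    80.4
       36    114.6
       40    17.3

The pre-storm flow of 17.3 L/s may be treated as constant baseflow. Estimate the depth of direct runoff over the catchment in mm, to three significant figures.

d ≈ 59.4 mm

Direct runoff: 0.0, 6.6, 15.4, 25.6, 49.1, 79.2, 112.0, 84.1, 63.1, 97.3, 0.0 L/s; ΣQ_DR = 532.4 L/s.
V = ΣQ_DR · Δt = 532.4 × 14400 s = 7.667 × 10^6 L.
Over A = 12.9 ha, depth = V / A = 59.4 mm.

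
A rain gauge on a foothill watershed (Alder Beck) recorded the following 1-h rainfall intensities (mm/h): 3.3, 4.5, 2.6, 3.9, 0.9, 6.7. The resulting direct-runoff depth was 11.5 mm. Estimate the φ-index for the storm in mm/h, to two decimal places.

φ ≈ 1.90 mm/h

Only the 5 blocks with intensity above φ contribute runoff: 3.3, 4.5, 2.6, 3.9, 6.7 mm/h.
Σ(I−φ)·Δt = d  ⇒  (3.3+4.5+2.6+3.9+6.7 − 5φ)·1 = 11.5
φ = (21.00 − 11.5/1) / 5 = 1.90 mm/h.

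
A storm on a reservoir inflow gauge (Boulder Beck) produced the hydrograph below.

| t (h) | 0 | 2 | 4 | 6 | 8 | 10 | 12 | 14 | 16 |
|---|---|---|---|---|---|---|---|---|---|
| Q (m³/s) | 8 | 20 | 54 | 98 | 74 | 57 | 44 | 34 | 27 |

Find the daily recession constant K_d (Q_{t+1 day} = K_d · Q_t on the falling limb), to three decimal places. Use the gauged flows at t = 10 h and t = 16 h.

Between t = 10 h and t = 16 h the flow falls from 57 to 27 m³/s over 3×2 h = 6 h.
Per-interval ratio K = (27/57)^(1/3) = 0.7795; K_d = K^(24/2) = 0.050.

K_d ≈ 0.050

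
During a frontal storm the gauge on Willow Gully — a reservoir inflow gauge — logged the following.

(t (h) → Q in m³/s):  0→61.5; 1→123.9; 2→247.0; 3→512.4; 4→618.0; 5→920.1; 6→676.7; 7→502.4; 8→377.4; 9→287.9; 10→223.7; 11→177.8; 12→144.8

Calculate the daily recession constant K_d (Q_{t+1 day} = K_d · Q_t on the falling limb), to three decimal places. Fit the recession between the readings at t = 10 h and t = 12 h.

Between t = 10 h and t = 12 h the flow falls from 223.7 to 144.8 m³/s over 2×1 h = 2 h.
Per-interval ratio K = (144.8/223.7)^(1/2) = 0.8045; K_d = K^(24/1) = 0.005.

K_d ≈ 0.005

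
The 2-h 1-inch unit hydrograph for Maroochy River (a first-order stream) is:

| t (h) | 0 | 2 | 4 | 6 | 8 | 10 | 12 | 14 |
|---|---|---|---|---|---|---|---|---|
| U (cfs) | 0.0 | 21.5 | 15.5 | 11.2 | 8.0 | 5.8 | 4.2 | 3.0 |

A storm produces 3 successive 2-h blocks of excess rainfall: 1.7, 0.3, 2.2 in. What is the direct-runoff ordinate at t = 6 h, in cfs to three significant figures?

By discrete convolution, Q_j = Σ (P_i / 1 in) · U_{j−i}.
At t = 6 h (j=3): Q = (1.7/1)·11.2 + (0.3/1)·15.5 + (2.2/1)·21.5 = 71.0 cfs.

Q ≈ 71.0 cfs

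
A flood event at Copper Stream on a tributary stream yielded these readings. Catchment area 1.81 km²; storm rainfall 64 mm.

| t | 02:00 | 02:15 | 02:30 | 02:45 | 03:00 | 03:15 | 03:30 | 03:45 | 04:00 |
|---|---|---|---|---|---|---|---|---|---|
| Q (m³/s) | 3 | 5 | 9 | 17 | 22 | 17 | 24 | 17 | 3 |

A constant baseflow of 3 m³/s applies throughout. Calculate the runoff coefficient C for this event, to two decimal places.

C ≈ 0.70

ΣQ_DR = 90.00 m³/s; V = ΣQ_DR·Δt = 81000 m³.
Runoff depth d = V / A = 44.75 mm.
C = d / P = 44.75 / 64 = 0.70.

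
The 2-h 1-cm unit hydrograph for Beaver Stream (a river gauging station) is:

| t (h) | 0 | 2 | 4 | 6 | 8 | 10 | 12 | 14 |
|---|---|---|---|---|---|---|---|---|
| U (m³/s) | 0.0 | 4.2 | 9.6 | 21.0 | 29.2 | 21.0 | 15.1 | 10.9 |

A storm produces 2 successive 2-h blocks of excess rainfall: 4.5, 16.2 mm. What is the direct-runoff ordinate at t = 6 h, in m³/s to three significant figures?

Q ≈ 25.0 m³/s

By discrete convolution, Q_j = Σ (P_i / 10 mm) · U_{j−i}.
At t = 6 h (j=3): Q = (4.5/10)·21.0 + (16.2/10)·9.6 = 25.0 m³/s.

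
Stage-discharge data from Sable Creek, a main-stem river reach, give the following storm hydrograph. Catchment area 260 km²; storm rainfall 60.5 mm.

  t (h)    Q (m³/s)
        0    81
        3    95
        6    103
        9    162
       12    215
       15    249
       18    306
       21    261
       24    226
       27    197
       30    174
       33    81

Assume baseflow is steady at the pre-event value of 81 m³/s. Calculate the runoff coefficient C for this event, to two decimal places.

C ≈ 0.81

ΣQ_DR = 1178 m³/s; V = ΣQ_DR·Δt = 1.272 × 10^7 m³.
Runoff depth d = V / A = 48.93 mm.
C = d / P = 48.93 / 60.5 = 0.81.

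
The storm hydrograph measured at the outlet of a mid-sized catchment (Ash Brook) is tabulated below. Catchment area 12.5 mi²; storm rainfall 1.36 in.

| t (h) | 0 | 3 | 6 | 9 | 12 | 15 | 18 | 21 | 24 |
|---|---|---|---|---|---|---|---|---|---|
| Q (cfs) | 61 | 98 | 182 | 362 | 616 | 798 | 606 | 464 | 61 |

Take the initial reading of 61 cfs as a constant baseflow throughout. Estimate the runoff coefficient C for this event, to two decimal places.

C ≈ 0.74

ΣQ_DR = 2699 cfs; V = ΣQ_DR·Δt = 2.915 × 10^7 ft³.
Runoff depth d = V / A = 1.004 in.
C = d / P = 1.004 / 1.36 = 0.74.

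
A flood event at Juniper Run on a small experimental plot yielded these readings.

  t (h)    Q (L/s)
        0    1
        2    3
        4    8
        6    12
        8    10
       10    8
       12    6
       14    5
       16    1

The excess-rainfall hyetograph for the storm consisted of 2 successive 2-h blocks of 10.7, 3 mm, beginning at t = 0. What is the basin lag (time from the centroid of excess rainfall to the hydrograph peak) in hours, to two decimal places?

t_L ≈ 4.56 h

Centroid of excess rainfall: t_c = Σ P_i·t̄_i / ΣP_i = 1.4380 h (block centres at 1, 3 h).
Hydrograph peak occurs at t = 6 h, so basin lag t_L = 6 − 1.4380 = 4.56 h.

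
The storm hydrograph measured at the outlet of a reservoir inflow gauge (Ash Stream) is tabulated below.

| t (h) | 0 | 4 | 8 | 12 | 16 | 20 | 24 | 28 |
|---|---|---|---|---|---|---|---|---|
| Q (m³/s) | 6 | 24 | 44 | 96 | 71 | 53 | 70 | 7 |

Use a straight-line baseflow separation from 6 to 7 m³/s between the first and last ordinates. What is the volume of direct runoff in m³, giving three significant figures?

Direct-runoff ordinates (Q − Q_b): 0.00, 17.86, 37.71, 89.57, 64.43, 46.29, 63.14, 0.00 m³/s.
ΣQ_DR = 319.0 m³/s.
With Δt = 4 h = 14400 s, V = ΣQ_DR · Δt = 319.0 × 14400 = 4.59 × 10^6 m³.

V ≈ 4.59 × 10^6 m³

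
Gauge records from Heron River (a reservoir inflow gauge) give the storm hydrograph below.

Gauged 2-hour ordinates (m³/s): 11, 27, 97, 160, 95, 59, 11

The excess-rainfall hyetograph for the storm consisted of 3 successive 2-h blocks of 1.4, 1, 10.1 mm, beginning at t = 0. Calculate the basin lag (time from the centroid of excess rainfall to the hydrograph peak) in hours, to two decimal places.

t_L ≈ 1.61 h

Centroid of excess rainfall: t_c = Σ P_i·t̄_i / ΣP_i = 4.3920 h (block centres at 1, 3, 5 h).
Hydrograph peak occurs at t = 6 h, so basin lag t_L = 6 − 4.3920 = 1.61 h.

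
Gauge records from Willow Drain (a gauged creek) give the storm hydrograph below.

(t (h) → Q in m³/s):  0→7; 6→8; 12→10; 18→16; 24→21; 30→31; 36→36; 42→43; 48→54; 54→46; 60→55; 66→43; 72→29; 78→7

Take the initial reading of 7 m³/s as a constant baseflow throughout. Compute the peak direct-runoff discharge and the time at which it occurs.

Q_p = 48.0 m³/s at t = 60 h

Subtracting baseflow gives direct-runoff ordinates: 0.0, 1.0, 3.0, 9.0, 14.0, 24.0, 29.0, 36.0, 47.0, 39.0, 48.0, 36.0, 22.0, 0.0 m³/s.
The maximum is 48.0 m³/s, occurring at the reading for t = 60 h.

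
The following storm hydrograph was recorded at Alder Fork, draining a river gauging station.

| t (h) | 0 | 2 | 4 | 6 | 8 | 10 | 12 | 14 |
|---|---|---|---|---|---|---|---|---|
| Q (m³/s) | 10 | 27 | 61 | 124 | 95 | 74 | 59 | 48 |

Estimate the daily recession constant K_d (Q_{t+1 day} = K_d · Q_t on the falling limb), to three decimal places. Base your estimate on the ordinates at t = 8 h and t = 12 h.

Between t = 8 h and t = 12 h the flow falls from 95 to 59 m³/s over 2×2 h = 4 h.
Per-interval ratio K = (59/95)^(1/2) = 0.7881; K_d = K^(24/2) = 0.057.

K_d ≈ 0.057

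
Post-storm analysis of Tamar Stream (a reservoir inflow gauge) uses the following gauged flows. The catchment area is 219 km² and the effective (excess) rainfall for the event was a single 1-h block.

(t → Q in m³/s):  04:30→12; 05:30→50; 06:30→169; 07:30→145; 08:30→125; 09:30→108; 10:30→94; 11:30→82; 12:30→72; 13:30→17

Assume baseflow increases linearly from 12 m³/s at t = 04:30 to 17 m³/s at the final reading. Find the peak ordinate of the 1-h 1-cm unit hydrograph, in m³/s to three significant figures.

Direct runoff: 0.00, 37.44, 155.89, 131.33, 110.78, 93.22, 78.67, 66.11, 55.56, 0.00 m³/s; ΣQ_DR = 729.0 m³/s, peak = 155.89 m³/s.
Runoff depth d = ΣQ_DR·Δt / A = 729.0 × 3600 / (219 km²) = 11.98 mm.
The 1-cm UH is the DRH scaled by (10 mm)/d, so U_p = 155.89 × 10/11.98 = 130 m³/s.

U_p ≈ 130 m³/s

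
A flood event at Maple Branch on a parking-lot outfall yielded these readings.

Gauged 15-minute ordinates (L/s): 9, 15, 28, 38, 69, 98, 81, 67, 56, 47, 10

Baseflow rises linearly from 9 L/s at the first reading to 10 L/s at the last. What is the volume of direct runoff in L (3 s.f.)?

V ≈ 3.72 × 10^5 L

Direct-runoff ordinates (Q − Q_b): 0.00, 5.90, 18.80, 28.70, 59.60, 88.50, 71.40, 57.30, 46.20, 37.10, 0.00 L/s.
ΣQ_DR = 413.5 L/s.
With Δt = 0.25 h = 900 s, V = ΣQ_DR · Δt = 413.5 × 900 = 3.72 × 10^5 L.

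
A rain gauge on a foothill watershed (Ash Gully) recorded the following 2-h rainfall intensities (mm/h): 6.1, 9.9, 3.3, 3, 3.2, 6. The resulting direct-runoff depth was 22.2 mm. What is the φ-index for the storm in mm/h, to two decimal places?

Only the 3 blocks with intensity above φ contribute runoff: 6.1, 9.9, 6 mm/h.
Σ(I−φ)·Δt = d  ⇒  (6.1+9.9+6 − 3φ)·2 = 22.2
φ = (22.00 − 22.2/2) / 3 = 3.63 mm/h.

φ ≈ 3.63 mm/h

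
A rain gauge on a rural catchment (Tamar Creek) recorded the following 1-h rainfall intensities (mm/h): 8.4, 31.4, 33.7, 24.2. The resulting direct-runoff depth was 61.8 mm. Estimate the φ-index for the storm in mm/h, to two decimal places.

φ ≈ 9.17 mm/h

Only the 3 blocks with intensity above φ contribute runoff: 31.4, 33.7, 24.2 mm/h.
Σ(I−φ)·Δt = d  ⇒  (31.4+33.7+24.2 − 3φ)·1 = 61.8
φ = (89.30 − 61.8/1) / 3 = 9.17 mm/h.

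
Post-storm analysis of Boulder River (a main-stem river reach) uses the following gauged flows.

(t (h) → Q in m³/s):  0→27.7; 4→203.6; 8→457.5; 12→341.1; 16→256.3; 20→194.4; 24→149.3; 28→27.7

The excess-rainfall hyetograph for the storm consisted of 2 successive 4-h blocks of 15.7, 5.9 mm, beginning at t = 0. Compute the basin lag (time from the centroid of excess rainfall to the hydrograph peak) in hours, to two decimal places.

t_L ≈ 4.91 h

Centroid of excess rainfall: t_c = Σ P_i·t̄_i / ΣP_i = 3.0926 h (block centres at 2, 6 h).
Hydrograph peak occurs at t = 8 h, so basin lag t_L = 8 − 3.0926 = 4.91 h.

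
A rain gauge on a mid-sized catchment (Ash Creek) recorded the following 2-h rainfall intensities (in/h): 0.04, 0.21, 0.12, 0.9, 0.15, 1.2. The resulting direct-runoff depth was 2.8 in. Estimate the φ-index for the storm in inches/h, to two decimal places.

φ ≈ 0.35 in/h

Only the 2 blocks with intensity above φ contribute runoff: 0.9, 1.2 in/h.
Σ(I−φ)·Δt = d  ⇒  (0.9+1.2 − 2φ)·2 = 2.8
φ = (2.100 − 2.8/2) / 2 = 0.35 in/h.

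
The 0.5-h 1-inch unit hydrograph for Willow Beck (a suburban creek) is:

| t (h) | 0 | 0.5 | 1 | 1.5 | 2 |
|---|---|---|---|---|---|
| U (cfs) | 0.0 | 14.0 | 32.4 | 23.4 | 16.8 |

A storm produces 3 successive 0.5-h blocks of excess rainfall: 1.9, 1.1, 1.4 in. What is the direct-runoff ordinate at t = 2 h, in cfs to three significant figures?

By discrete convolution, Q_j = Σ (P_i / 1 in) · U_{j−i}.
At t = 2 h (j=4): Q = (1.9/1)·16.8 + (1.1/1)·23.4 + (1.4/1)·32.4 = 103 cfs.

Q ≈ 103 cfs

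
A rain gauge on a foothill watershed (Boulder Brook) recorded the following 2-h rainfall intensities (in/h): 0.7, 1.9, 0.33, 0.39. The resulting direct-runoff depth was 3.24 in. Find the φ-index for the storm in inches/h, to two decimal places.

Only the 2 blocks with intensity above φ contribute runoff: 0.7, 1.9 in/h.
Σ(I−φ)·Δt = d  ⇒  (0.7+1.9 − 2φ)·2 = 3.24
φ = (2.600 − 3.24/2) / 2 = 0.49 in/h.

φ ≈ 0.49 in/h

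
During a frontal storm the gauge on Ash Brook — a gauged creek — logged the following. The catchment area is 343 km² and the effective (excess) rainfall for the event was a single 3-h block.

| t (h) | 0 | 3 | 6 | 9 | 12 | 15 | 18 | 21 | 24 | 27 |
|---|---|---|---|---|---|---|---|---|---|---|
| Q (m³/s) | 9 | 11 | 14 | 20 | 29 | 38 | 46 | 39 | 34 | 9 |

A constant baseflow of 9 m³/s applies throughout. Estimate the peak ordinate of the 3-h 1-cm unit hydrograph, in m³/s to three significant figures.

U_p ≈ 73.9 m³/s

Direct runoff: 0.0, 2.0, 5.0, 11.0, 20.0, 29.0, 37.0, 30.0, 25.0, 0.0 m³/s; ΣQ_DR = 159.0 m³/s, peak = 37.0 m³/s.
Runoff depth d = ΣQ_DR·Δt / A = 159.0 × 10800 / (343 km²) = 5.006 mm.
The 1-cm UH is the DRH scaled by (10 mm)/d, so U_p = 37.0 × 10/5.006 = 73.9 m³/s.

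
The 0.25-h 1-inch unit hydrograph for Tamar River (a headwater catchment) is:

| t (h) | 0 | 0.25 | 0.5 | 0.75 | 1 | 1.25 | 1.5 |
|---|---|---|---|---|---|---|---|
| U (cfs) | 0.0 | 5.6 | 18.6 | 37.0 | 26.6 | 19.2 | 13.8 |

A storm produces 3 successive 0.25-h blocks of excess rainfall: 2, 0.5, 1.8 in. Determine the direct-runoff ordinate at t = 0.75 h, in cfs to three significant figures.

By discrete convolution, Q_j = Σ (P_i / 1 in) · U_{j−i}.
At t = 0.75 h (j=3): Q = (2/1)·37.0 + (0.5/1)·18.6 + (1.8/1)·5.6 = 93.4 cfs.

Q ≈ 93.4 cfs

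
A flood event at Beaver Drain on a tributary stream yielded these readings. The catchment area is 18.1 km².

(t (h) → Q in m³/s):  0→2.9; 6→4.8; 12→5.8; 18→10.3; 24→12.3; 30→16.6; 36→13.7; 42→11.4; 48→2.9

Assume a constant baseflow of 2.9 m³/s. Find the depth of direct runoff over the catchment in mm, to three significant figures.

d ≈ 65.2 mm

Direct runoff: 0.0, 1.9, 2.9, 7.4, 9.4, 13.7, 10.8, 8.5, 0.0 m³/s; ΣQ_DR = 54.60 m³/s.
V = ΣQ_DR · Δt = 54.60 × 21600 s = 1.179 × 10^6 m³.
Over A = 18.1 km², depth = V / A = 65.2 mm.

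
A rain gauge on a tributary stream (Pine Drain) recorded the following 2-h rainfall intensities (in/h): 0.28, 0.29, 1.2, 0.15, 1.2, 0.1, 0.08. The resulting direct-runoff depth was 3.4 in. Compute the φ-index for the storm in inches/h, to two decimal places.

Only the 2 blocks with intensity above φ contribute runoff: 1.2, 1.2 in/h.
Σ(I−φ)·Δt = d  ⇒  (1.2+1.2 − 2φ)·2 = 3.4
φ = (2.400 − 3.4/2) / 2 = 0.35 in/h.

φ ≈ 0.35 in/h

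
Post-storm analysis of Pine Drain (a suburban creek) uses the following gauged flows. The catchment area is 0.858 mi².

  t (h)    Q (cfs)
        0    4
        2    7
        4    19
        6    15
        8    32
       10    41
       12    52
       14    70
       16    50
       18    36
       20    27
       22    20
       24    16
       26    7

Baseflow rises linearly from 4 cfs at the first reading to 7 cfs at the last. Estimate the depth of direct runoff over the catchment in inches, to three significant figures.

Direct runoff: 0.00, 2.77, 14.54, 10.31, 27.08, 35.85, 46.62, 64.38, 44.15, 29.92, 20.69, 13.46, 9.23, 0.00 cfs; ΣQ_DR = 319.0 cfs.
V = ΣQ_DR · Δt = 319.0 × 7200 s = 2.297 × 10^6 ft³.
Over A = 0.858 mi², depth = V / A = 1.15 in.

d ≈ 1.15 in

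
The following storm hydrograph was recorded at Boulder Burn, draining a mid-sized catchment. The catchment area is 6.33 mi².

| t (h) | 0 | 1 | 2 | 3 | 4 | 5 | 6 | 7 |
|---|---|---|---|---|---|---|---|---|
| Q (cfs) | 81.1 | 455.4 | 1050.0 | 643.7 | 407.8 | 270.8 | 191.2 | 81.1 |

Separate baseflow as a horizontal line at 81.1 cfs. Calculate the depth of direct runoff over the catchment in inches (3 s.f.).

d ≈ 0.620 in

Direct runoff: 0.0, 374.3, 968.9, 562.6, 326.7, 189.7, 110.1, 0.0 cfs; ΣQ_DR = 2532 cfs.
V = ΣQ_DR · Δt = 2532 × 3600 s = 9.116 × 10^6 ft³.
Over A = 6.33 mi², depth = V / A = 0.620 in.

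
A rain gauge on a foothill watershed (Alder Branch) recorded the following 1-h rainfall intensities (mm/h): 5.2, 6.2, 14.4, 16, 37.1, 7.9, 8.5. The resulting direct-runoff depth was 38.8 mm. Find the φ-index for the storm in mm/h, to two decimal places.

φ ≈ 9.57 mm/h

Only the 3 blocks with intensity above φ contribute runoff: 14.4, 16, 37.1 mm/h.
Σ(I−φ)·Δt = d  ⇒  (14.4+16+37.1 − 3φ)·1 = 38.8
φ = (67.50 − 38.8/1) / 3 = 9.57 mm/h.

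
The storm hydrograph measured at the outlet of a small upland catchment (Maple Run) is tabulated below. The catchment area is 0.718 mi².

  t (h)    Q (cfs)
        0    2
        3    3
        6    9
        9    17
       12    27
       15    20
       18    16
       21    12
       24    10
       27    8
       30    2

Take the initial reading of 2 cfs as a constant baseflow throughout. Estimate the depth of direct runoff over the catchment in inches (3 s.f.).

Direct runoff: 0.0, 1.0, 7.0, 15.0, 25.0, 18.0, 14.0, 10.0, 8.0, 6.0, 0.0 cfs; ΣQ_DR = 104.0 cfs.
V = ΣQ_DR · Δt = 104.0 × 10800 s = 1.123 × 10^6 ft³.
Over A = 0.718 mi², depth = V / A = 0.673 in.

d ≈ 0.673 in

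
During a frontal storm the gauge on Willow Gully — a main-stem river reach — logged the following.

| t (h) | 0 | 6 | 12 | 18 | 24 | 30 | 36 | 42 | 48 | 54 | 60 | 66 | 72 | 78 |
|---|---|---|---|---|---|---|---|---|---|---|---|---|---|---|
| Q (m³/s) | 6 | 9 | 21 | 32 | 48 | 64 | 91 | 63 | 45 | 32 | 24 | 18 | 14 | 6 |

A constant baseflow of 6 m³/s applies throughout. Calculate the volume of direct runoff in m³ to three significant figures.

V ≈ 8.40 × 10^6 m³

Direct-runoff ordinates (Q − Q_b): 0.0, 3.0, 15.0, 26.0, 42.0, 58.0, 85.0, 57.0, 39.0, 26.0, 18.0, 12.0, 8.0, 0.0 m³/s.
ΣQ_DR = 389.0 m³/s.
With Δt = 6 h = 21600 s, V = ΣQ_DR · Δt = 389.0 × 21600 = 8.40 × 10^6 m³.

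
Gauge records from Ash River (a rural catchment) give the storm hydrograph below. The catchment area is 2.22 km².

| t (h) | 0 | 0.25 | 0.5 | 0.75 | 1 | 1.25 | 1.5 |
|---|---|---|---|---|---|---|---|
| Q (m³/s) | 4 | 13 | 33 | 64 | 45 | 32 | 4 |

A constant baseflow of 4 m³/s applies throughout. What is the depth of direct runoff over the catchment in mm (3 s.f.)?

Direct runoff: 0.0, 9.0, 29.0, 60.0, 41.0, 28.0, 0.0 m³/s; ΣQ_DR = 167.0 m³/s.
V = ΣQ_DR · Δt = 167.0 × 900 s = 1.503 × 10^5 m³.
Over A = 2.22 km², depth = V / A = 67.7 mm.

d ≈ 67.7 mm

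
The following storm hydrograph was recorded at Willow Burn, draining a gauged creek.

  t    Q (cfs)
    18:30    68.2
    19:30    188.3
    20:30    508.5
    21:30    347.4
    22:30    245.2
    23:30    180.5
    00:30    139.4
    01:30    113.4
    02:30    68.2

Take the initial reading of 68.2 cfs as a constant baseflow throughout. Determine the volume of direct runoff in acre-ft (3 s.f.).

Direct-runoff ordinates (Q − Q_b): 0.0, 120.1, 440.3, 279.2, 177.0, 112.3, 71.2, 45.2, 0.0 cfs.
ΣQ_DR = 1245 cfs.
With Δt = 1 h = 3600 s, V = ΣQ_DR · Δt = 1245 × 3600 = 4.48 × 10^6 ft³ = 103 acre-ft.

V ≈ 103 acre-ft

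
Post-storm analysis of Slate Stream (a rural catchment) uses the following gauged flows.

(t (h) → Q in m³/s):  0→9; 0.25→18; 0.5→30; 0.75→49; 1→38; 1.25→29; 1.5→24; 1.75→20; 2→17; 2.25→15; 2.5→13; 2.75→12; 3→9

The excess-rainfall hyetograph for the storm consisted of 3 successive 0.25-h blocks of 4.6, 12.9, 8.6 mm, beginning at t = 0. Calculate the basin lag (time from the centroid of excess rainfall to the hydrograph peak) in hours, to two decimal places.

t_L ≈ 0.34 h

Centroid of excess rainfall: t_c = Σ P_i·t̄_i / ΣP_i = 0.4133 h (block centres at 0.125, 0.375, 0.625 h).
Hydrograph peak occurs at t = 0.75 h, so basin lag t_L = 0.75 − 0.4133 = 0.34 h.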